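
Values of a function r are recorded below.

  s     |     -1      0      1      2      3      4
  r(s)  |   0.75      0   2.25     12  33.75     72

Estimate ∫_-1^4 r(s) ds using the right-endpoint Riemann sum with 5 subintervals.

120

Δs = 1.
Sum = 1·[0 + 2.25 + 12 + 33.75 + 72] = 120.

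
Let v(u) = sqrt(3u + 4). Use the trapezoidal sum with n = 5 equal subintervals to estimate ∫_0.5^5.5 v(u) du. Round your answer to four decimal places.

17.7343

Δu = (5.5 − 0.5)/5 = 1.
v(0.5) ≈ 2.3452, v(1.5) ≈ 2.9155, v(2.5) ≈ 3.3912, v(3.5) ≈ 3.8079, v(4.5) ≈ 4.1833, v(5.5) ≈ 4.5277.
T_5 = (Δu/2)·[v(u_0) + 2v(u_1) + ... + 2v(u_{4}) + v(u_5)].
Sum ≈ 17.7343.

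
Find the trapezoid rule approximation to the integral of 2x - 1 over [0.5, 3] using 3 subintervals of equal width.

6.25

Δx = (3 − 0.5)/3 = 5/6.
f(0.5) = 0, f(4/3) = 5/3, f(13/6) = 10/3, f(3) = 5.
T_3 = (Δx/2)·[f(x_0) + 2f(x_1) + 2f(x_2) + f(x_3)].
Sum = 6.25.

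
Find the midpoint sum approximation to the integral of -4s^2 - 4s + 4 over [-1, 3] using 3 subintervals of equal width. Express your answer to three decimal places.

-34.963

Δs = (3 − (-1))/3 = 4/3.
Midpoints: -1/3, 1, 7/3.
f(-1/3) = 44/9, f(1) = -4, f(7/3) = -244/9.
Sum = Δs · [f(-1/3) + f(1) + f(7/3)].
Sum ≈ -34.963.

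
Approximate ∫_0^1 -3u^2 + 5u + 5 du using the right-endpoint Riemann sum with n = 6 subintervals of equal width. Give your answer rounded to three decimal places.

6.653

Δu = (1 − 0)/6 = 1/6.
Right endpoints: 1/6, 1/3, 0.5, 2/3, 5/6, 1.
f(1/6) = 5.75, f(1/3) = 19/3, f(0.5) = 6.75, f(2/3) = 7, f(5/6) = 85/12, f(1) = 7.
Sum = Δu · [f(1/6) + f(1/3) + f(0.5) + ...].
Sum ≈ 6.653.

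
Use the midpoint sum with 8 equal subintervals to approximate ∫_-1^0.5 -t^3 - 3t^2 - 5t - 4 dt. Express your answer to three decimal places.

Δt = (0.5 − (-1))/8 = 0.1875.
Midpoints: -0.90625, -0.71875, -0.53125, -0.34375, -0.15625, 0.03125, 0.21875, 0.40625.
f(-0.90625) = -38939/32768, f(-0.71875) = -51929/32768, f(-0.53125) = -66863/32768, f(-0.34375) = -85037/32768, f(-0.15625) = -107747/32768, f(0.03125) = -136289/32768, f(0.21875) = -171959/32768, f(0.40625) = -216053/32768.
Sum = Δt · [f(-0.90625) + f(-0.71875) + f(-0.53125) + ...].
Sum ≈ -5.006.

-5.006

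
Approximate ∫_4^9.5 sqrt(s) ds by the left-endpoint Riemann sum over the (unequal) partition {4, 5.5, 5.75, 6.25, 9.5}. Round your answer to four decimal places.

Subinterval widths: 1.5, 0.25, 0.5, 3.25.
Left endpoints: 4, 5.5, 5.75, 6.25.
f(4) ≈ 2.0000, f(5.5) ≈ 2.3452, f(5.75) ≈ 2.3979, f(6.25) ≈ 2.5000.
Sum = Σ Δs_i · f(s_i).
Sum ≈ 12.9103.

12.9103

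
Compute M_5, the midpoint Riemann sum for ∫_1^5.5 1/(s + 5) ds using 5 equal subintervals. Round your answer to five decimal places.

Δs = (5.5 − 1)/5 = 0.9.
Midpoints: 1.45, 2.35, 3.25, 4.15, 5.05.
f(1.45) = 20/129, f(2.35) = 20/147, f(3.25) = 4/33, f(4.15) = 20/183, f(5.05) = 20/201.
Sum = Δs · [f(1.45) + f(2.35) + f(3.25) + f(4.15) + f(5.05)].
Sum ≈ 0.55899.

0.55899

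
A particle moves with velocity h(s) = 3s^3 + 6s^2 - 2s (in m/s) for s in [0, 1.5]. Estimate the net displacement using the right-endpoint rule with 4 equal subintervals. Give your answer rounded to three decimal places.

12.612

Δs = (1.5 − 0)/4 = 0.375.
Right endpoints: 0.375, 0.75, 1.125, 1.5.
h(0.375) = 129/512, h(0.75) = 3.140625, h(1.125) = 4923/512, h(1.5) = 20.625.
Sum = Δs · [h(0.375) + h(0.75) + h(1.125) + h(1.5)].
Sum ≈ 12.612.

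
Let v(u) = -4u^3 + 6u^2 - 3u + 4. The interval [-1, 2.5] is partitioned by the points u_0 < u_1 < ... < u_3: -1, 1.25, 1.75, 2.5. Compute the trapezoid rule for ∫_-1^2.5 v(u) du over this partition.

8.234375

Subinterval widths: 2.25, 0.5, 0.75.
v(-1) = 17, v(1.25) = 1.8125, v(1.75) = -4.3125, v(2.5) = -28.5.
On each subinterval the trapezoid contributes (Δu_i/2)·[v(u_{i-1}) + v(u_i)].
Sum = 8.234375.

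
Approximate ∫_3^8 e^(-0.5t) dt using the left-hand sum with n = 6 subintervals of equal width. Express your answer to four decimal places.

Δt = (8 − 3)/6 = 5/6.
Left endpoints: 3, 23/6, 14/3, 5.5, 19/3, 43/6.
f(3) ≈ 0.2231, f(23/6) ≈ 0.1471, f(14/3) ≈ 0.0970, f(5.5) ≈ 0.0639, f(19/3) ≈ 0.0421, f(43/6) ≈ 0.0278.
Sum = Δt · [f(3) + f(23/6) + f(14/3) + ...].
Sum ≈ 0.5009.

0.5009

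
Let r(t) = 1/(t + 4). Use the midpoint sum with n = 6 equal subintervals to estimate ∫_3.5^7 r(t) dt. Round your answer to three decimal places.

Δt = (7 − 3.5)/6 = 7/12.
Midpoints: 91/24, 4.375, 119/24, 133/24, 6.125, 161/24.
r(91/24) = 24/187, r(4.375) = 8/67, r(119/24) = 24/215, r(133/24) = 24/229, r(6.125) = 8/81, r(161/24) = 24/257.
Sum = Δt · [r(91/24) + r(4.375) + r(119/24) + ...].
Sum ≈ 0.383.

0.383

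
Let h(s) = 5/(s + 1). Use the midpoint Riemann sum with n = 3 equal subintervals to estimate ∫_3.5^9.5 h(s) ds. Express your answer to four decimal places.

Δs = (9.5 − 3.5)/3 = 2.
Midpoints: 4.5, 6.5, 8.5.
h(4.5) = 10/11, h(6.5) = 2/3, h(8.5) = 10/19.
Sum = Δs · [h(4.5) + h(6.5) + h(8.5)].
Sum ≈ 4.2041.

4.2041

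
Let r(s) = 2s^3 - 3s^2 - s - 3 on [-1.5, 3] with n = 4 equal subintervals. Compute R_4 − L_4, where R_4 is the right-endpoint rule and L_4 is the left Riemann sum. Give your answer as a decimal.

R_4 ≈ 12.3925781.
L_4 ≈ -28.1074219.
R_4 − L_4 = 40.5.

40.5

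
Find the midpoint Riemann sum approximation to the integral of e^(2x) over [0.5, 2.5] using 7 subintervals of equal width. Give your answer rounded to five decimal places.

Δx = (2.5 − 0.5)/7 = 2/7.
Midpoints: 9/14, 13/14, 17/14, 1.5, 25/14, 29/14, 33/14.
f(9/14) ≈ 3.61725, f(13/14) ≈ 6.40541, f(17/14) ≈ 11.34267, f(1.5) ≈ 20.08554, f(25/14) ≈ 35.56737, f(29/14) ≈ 62.98251, f(33/14) ≈ 111.52912.
Sum = Δx · [f(9/14) + f(13/14) + f(17/14) + ...].
Sum ≈ 71.86568.

71.86568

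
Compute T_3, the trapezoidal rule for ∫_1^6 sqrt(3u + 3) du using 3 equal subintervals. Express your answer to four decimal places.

Δu = (6 − 1)/3 = 5/3.
f(1) ≈ 2.4495, f(8/3) ≈ 3.3166, f(13/3) ≈ 4.0000, f(6) ≈ 4.5826.
T_3 = (Δu/2)·[f(u_0) + 2f(u_1) + 2f(u_2) + f(u_3)].
Sum ≈ 18.0544.

18.0544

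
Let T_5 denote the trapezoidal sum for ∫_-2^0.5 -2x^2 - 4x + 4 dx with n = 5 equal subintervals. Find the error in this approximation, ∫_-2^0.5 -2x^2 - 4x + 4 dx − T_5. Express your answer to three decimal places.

Exact integral: ∫_-2^0.5 f(x) dx ≈ 12.08333.
T_5 = 11.875.
Error ≈ 12.08333 − 11.875 ≈ 0.208.

0.208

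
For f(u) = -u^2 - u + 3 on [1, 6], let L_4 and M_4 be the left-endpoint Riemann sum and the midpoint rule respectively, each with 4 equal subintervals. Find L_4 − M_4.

23.046875

L_4 = -50.46875.
M_4 = -73.515625.
L_4 − M_4 = 23.046875.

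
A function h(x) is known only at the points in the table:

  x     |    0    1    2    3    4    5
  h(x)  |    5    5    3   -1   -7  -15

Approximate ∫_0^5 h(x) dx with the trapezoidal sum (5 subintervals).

Δx = 1.
T_5 = (1/2)·[5 + 2·5 + 2·3 + 2·(-1) + 2·(-7) + (-15)] = -5.

-5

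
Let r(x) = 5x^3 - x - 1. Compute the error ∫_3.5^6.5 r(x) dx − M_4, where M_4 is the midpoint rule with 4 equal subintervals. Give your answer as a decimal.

10.546875

Exact integral: ∫_3.5^6.5 r(x) dx = 2025.75.
M_4 = 2015.203125.
Error = 2025.75 − 2015.203125 = 10.546875.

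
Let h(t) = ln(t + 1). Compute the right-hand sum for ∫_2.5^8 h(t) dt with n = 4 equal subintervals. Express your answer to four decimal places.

Δt = (8 − 2.5)/4 = 1.375.
Right endpoints: 3.875, 5.25, 6.625, 8.
h(3.875) ≈ 1.5841, h(5.25) ≈ 1.8326, h(6.625) ≈ 2.0314, h(8) ≈ 2.1972.
Sum = Δt · [h(3.875) + h(5.25) + h(6.625) + h(8)].
Sum ≈ 10.5124.

10.5124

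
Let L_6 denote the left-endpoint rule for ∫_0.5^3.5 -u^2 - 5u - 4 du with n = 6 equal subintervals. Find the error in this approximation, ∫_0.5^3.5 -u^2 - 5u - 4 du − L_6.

Exact integral: ∫_0.5^3.5 f(u) du = -56.25.
L_6 = -49.625.
Error = -56.25 − (-49.625) = -6.625.

-6.625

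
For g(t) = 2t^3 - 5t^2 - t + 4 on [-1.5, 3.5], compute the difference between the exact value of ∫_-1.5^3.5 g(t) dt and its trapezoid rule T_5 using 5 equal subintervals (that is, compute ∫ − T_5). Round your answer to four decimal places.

-0.8333

Exact integral: ∫_-1.5^3.5 g(t) dt ≈ 10.416667.
T_5 = 11.25.
Error ≈ 10.416667 − 11.25 ≈ -0.8333.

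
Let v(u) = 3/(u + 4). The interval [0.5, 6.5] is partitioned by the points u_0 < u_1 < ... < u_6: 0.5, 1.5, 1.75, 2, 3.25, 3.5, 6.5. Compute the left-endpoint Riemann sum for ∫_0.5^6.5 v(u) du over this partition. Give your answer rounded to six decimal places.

2.861913

Subinterval widths: 1, 0.25, 0.25, 1.25, 0.25, 3.
Left endpoints: 0.5, 1.5, 1.75, 2, 3.25, 3.5.
v(0.5) = 2/3, v(1.5) = 6/11, v(1.75) = 12/23, v(2) = 0.5, v(3.25) = 12/29, v(3.5) = 0.4.
Sum = Σ Δu_i · v(u_i).
Sum ≈ 2.861913.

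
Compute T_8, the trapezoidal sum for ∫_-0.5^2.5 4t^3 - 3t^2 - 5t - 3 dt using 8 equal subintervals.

Δt = (2.5 − (-0.5))/8 = 0.375.
f(-0.5) = -1.75, f(-0.125) = -2.4296875, f(0.25) = -4.375, f(0.625) = -6.3203125, f(1) = -7, f(1.375) = -5.1484375, f(1.75) = 0.5, f(2.125) = 11.2109375, f(2.5) = 28.25.
T_8 = (Δt/2)·[f(t_0) + 2f(t_1) + ... + 2f(t_{7}) + f(t_8)].
Sum = -0.1171875.

-0.1171875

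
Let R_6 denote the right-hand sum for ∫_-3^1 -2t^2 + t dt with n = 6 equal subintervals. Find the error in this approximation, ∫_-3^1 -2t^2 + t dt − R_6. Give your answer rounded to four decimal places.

-6.0741

Exact integral: ∫_-3^1 f(t) dt ≈ -22.666667.
R_6 ≈ -16.592593.
Error ≈ -22.666667 − (-16.592593) ≈ -6.0741.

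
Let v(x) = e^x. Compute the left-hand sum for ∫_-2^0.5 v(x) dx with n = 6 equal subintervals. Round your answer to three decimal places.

Δx = (0.5 − (-2))/6 = 5/12.
Left endpoints: -2, -19/12, -7/6, -0.75, -1/3, 1/12.
v(-2) ≈ 0.135, v(-19/12) ≈ 0.205, v(-7/6) ≈ 0.311, v(-0.75) ≈ 0.472, v(-1/3) ≈ 0.717, v(1/12) ≈ 1.087.
Sum = Δx · [v(-2) + v(-19/12) + v(-7/6) + ...].
Sum ≈ 1.220.

1.220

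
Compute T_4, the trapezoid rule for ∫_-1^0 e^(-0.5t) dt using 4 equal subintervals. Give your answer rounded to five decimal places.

1.29913

Δt = (0 − (-1))/4 = 0.25.
f(-1) ≈ 1.64872, f(-0.75) ≈ 1.45499, f(-0.5) ≈ 1.28403, f(-0.25) ≈ 1.13315, f(0) ≈ 1.00000.
T_4 = (Δt/2)·[f(t_0) + 2f(t_1) + 2f(t_2) + 2f(t_3) + f(t_4)].
Sum ≈ 1.29913.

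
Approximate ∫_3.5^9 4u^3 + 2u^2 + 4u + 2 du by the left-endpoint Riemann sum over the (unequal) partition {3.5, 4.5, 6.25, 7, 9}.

4767.015625

Subinterval widths: 1, 1.75, 0.75, 2.
Left endpoints: 3.5, 4.5, 6.25, 7.
f(3.5) = 212, f(4.5) = 425, f(6.25) = 1081.6875, f(7) = 1500.
Sum = Σ Δu_i · f(u_i).
Sum = 4767.015625.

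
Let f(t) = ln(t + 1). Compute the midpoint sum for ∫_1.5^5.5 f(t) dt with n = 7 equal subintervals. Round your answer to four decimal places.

5.8793

Δt = (5.5 − 1.5)/7 = 4/7.
Midpoints: 25/14, 33/14, 41/14, 3.5, 57/14, 65/14, 73/14.
f(25/14) ≈ 1.0245, f(33/14) ≈ 1.2111, f(41/14) ≈ 1.3683, f(3.5) ≈ 1.5041, f(57/14) ≈ 1.6236, f(65/14) ≈ 1.7304, f(73/14) ≈ 1.8269.
Sum = Δt · [f(25/14) + f(33/14) + f(41/14) + ...].
Sum ≈ 5.8793.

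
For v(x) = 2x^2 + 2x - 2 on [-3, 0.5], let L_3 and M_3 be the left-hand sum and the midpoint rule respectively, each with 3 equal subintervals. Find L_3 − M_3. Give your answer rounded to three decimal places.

8.507

L_3 ≈ 10.04630.
M_3 ≈ 1.53935.
L_3 − M_3 ≈ 8.507.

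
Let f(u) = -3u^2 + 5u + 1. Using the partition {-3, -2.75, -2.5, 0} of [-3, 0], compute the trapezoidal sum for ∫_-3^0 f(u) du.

Subinterval widths: 0.25, 0.25, 2.5.
f(-3) = -41, f(-2.75) = -35.4375, f(-2.5) = -30.25, f(0) = 1.
On each subinterval the trapezoid contributes (Δu_i/2)·[f(u_{i-1}) + f(u_i)].
Sum = -54.328125.

-54.328125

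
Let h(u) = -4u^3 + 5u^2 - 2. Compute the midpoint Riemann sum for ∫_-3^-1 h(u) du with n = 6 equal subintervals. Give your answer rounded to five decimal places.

Δu = (-1 − (-3))/6 = 1/3.
Midpoints: -17/6, -2.5, -13/6, -11/6, -1.5, -7/6.
h(-17/6) = 13945/108, h(-2.5) = 91.75, h(-13/6) = 6713/108, h(-11/6) = 4261/108, h(-1.5) = 22.75, h(-7/6) = 1205/108.
Sum = Δu · [h(-17/6) + h(-2.5) + h(-13/6) + ...].
Sum ≈ 118.79630.

118.79630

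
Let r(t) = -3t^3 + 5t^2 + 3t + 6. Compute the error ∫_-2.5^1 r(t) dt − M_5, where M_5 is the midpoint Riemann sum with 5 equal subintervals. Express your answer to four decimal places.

1.6793

Exact integral: ∫_-2.5^1 r(t) dt ≈ 69.380208.
M_5 = 67.7009375.
Error ≈ 69.380208 − 67.7009375 ≈ 1.6793.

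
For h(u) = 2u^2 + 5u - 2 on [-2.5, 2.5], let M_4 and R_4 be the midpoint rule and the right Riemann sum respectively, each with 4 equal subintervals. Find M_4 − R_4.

-19.53125

M_4 = 9.53125.
R_4 = 29.0625.
M_4 − R_4 = -19.53125.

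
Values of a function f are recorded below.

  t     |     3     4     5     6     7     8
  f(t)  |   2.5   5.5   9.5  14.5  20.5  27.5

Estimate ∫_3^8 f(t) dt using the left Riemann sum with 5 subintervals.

Δt = 1.
Sum = 1·[2.5 + 5.5 + 9.5 + 14.5 + 20.5] = 52.5.

52.5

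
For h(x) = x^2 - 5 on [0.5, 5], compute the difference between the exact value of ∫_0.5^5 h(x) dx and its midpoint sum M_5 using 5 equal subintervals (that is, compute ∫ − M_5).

Exact integral: ∫_0.5^5 h(x) dx = 19.125.
M_5 = 18.82125.
Error = 19.125 − 18.82125 = 0.30375.

0.30375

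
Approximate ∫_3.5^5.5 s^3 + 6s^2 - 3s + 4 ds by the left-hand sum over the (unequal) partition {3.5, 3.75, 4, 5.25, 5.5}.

Subinterval widths: 0.25, 0.25, 1.25, 0.25.
Left endpoints: 3.5, 3.75, 4, 5.25.
f(3.5) = 109.875, f(3.75) = 129.859375, f(4) = 152, f(5.25) = 298.328125.
Sum = Σ Δs_i · f(s_i).
Sum = 324.515625.

324.515625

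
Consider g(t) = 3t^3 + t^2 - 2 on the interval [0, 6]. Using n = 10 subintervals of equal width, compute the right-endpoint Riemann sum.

1247.28

Δt = (6 − 0)/10 = 0.6.
Right endpoints: 0.6, 1.2, 1.8, 2.4, 3, 3.6, 4.2, 4.8, 5.4, 6.
g(0.6) = -0.992, g(1.2) = 4.624, g(1.8) = 18.736, g(2.4) = 45.232, g(3) = 88, g(3.6) = 150.928, g(4.2) = 237.904, g(4.8) = 352.816, g(5.4) = 499.552, g(6) = 682.
Sum = Δt · [g(0.6) + g(1.2) + g(1.8) + ...].
Sum = 1247.28.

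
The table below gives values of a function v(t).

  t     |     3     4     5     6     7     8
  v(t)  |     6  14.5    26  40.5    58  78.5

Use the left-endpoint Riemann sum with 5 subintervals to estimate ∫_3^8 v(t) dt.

145

Δt = 1.
Sum = 1·[6 + 14.5 + 26 + 40.5 + 58] = 145.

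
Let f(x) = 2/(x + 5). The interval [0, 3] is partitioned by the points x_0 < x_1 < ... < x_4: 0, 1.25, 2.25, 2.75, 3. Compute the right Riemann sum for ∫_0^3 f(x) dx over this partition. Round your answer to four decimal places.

0.8674

Subinterval widths: 1.25, 1, 0.5, 0.25.
Right endpoints: 1.25, 2.25, 2.75, 3.
f(1.25) = 0.32, f(2.25) = 8/29, f(2.75) = 8/31, f(3) = 0.25.
Sum = Σ Δx_i · f(x_i).
Sum ≈ 0.8674.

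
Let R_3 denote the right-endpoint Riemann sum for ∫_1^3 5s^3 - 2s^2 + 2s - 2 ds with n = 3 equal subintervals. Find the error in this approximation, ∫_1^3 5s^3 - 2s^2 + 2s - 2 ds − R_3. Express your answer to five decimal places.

-43.48148

Exact integral: ∫_1^3 f(s) ds ≈ 86.6666667.
R_3 ≈ 130.1481481.
Error ≈ 86.6666667 − 130.1481481 ≈ -43.48148.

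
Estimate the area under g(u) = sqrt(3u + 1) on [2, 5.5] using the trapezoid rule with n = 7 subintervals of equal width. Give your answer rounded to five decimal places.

Δu = (5.5 − 2)/7 = 0.5.
g(2) ≈ 2.64575, g(2.5) ≈ 2.91548, g(3) ≈ 3.16228, g(3.5) ≈ 3.39116, g(4) ≈ 3.60555, g(4.5) ≈ 3.80789, g(5) ≈ 4.00000, g(5.5) ≈ 4.18330.
T_7 = (Δu/2)·[g(u_0) + 2g(u_1) + ... + 2g(u_{6}) + g(u_7)].
Sum ≈ 12.14844.

12.14844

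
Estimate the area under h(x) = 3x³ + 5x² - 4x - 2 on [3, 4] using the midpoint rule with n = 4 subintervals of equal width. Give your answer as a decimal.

Δx = (4 − 3)/4 = 0.25.
Midpoints: 3.125, 3.375, 3.625, 3.875.
h(3.125) = 64451/512, h(3.375) = 80273/512, h(3.625) = 98359/512, h(3.875) = 118853/512.
Sum = Δx · [h(3.125) + h(3.375) + h(3.625) + h(3.875)].
Sum = 176.7265625.

176.7265625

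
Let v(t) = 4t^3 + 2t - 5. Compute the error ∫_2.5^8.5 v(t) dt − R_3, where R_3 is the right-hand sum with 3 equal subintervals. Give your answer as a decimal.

-2670

Exact integral: ∫_2.5^8.5 v(t) dt = 5217.
R_3 = 7887.
Error = 5217 − 7887 = -2670.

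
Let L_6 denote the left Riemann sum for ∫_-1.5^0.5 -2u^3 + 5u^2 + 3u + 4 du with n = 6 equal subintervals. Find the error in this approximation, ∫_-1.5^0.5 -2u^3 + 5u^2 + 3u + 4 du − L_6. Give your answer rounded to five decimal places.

-2.12963

Exact integral: ∫_-1.5^0.5 f(u) du ≈ 13.3333333.
L_6 ≈ 15.4629630.
Error ≈ 13.3333333 − 15.4629630 ≈ -2.12963.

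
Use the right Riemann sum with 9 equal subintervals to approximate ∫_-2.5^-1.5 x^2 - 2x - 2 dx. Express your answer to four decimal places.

5.7521

Δx = (-1.5 − (-2.5))/9 = 1/9.
Right endpoints: -43/18, -41/18, -13/6, -37/18, -35/18, -11/6, -31/18, -29/18, -1.5.
f(-43/18) = 2749/324, f(-41/18) = 2509/324, f(-13/6) = 253/36, f(-37/18) = 2053/324, f(-35/18) = 1837/324, f(-11/6) = 181/36, f(-31/18) = 1429/324, f(-29/18) = 1237/324, f(-1.5) = 3.25.
Sum = Δx · [f(-43/18) + f(-41/18) + f(-13/6) + ...].
Sum ≈ 5.7521.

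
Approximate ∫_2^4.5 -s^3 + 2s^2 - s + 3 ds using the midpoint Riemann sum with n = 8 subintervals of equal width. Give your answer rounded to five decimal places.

-43.56628

Δs = (4.5 − 2)/8 = 0.3125.
Midpoints: 2.15625, 2.46875, 2.78125, 3.09375, 3.40625, 3.71875, 4.03125, 4.34375.
f(2.15625) = 3843/32768, f(2.46875) = -76207/32768, f(2.78125) = -190857/32768, f(3.09375) = -346107/32768, f(3.40625) = -547957/32768, f(3.71875) = -802407/32768, f(4.03125) = -1115457/32768, f(4.34375) = -1493107/32768.
Sum = Δs · [f(2.15625) + f(2.46875) + f(2.78125) + ...].
Sum ≈ -43.56628.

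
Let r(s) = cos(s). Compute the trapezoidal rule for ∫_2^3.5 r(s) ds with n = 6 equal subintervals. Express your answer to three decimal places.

-1.254

Δs = (3.5 − 2)/6 = 0.25.
r(2) ≈ -0.416, r(2.25) ≈ -0.628, r(2.5) ≈ -0.801, r(2.75) ≈ -0.924, r(3) ≈ -0.990, r(3.25) ≈ -0.994, r(3.5) ≈ -0.936.
T_6 = (Δs/2)·[r(s_0) + 2r(s_1) + ... + 2r(s_{5}) + r(s_6)].
Sum ≈ -1.254.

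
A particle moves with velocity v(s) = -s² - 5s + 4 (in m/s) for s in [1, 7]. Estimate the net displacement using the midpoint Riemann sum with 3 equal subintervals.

Δs = (7 − 1)/3 = 2.
Midpoints: 2, 4, 6.
v(2) = -10, v(4) = -32, v(6) = -62.
Sum = Δs · [v(2) + v(4) + v(6)].
Sum = -208.

-208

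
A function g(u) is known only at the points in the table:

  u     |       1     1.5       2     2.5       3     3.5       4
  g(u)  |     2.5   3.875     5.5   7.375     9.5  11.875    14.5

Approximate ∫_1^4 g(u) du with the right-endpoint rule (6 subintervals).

26.3125

Δu = 0.5.
Sum = 0.5·[3.875 + 5.5 + 7.375 + 9.5 + 11.875 + 14.5] = 26.3125.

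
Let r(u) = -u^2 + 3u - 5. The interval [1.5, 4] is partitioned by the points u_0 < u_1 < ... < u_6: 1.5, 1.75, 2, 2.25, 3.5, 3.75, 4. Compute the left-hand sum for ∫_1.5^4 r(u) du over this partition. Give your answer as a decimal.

Subinterval widths: 0.25, 0.25, 0.25, 1.25, 0.25, 0.25.
Left endpoints: 1.5, 1.75, 2, 2.25, 3.5, 3.75.
r(1.5) = -2.75, r(1.75) = -2.8125, r(2) = -3, r(2.25) = -3.3125, r(3.5) = -6.75, r(3.75) = -7.8125.
Sum = Σ Δu_i · r(u_i).
Sum = -9.921875.

-9.921875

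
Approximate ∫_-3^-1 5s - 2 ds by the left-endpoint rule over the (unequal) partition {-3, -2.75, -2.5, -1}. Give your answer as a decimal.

Subinterval widths: 0.25, 0.25, 1.5.
Left endpoints: -3, -2.75, -2.5.
f(-3) = -17, f(-2.75) = -15.75, f(-2.5) = -14.5.
Sum = Σ Δs_i · f(s_i).
Sum = -29.9375.

-29.9375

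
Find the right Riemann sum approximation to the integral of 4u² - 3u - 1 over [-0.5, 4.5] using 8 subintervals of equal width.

Δu = (4.5 − (-0.5))/8 = 0.625.
Right endpoints: 0.125, 0.75, 1.375, 2, 2.625, 3.25, 3.875, 4.5.
f(0.125) = -1.3125, f(0.75) = -1, f(1.375) = 2.4375, f(2) = 9, f(2.625) = 18.6875, f(3.25) = 31.5, f(3.875) = 47.4375, f(4.5) = 66.5.
Sum = Δu · [f(0.125) + f(0.75) + f(1.375) + ...].
Sum = 108.28125.

108.28125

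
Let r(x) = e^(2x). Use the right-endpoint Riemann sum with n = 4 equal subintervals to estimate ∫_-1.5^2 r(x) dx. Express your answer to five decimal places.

Δx = (2 − (-1.5))/4 = 0.875.
Right endpoints: -0.625, 0.25, 1.125, 2.
r(-0.625) ≈ 0.28650, r(0.25) ≈ 1.64872, r(1.125) ≈ 9.48774, r(2) ≈ 54.59815.
Sum = Δx · [r(-0.625) + r(0.25) + r(1.125) + r(2)].
Sum ≈ 57.76847.

57.76847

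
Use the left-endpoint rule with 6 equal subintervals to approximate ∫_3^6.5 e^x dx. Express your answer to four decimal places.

475.1034

Δx = (6.5 − 3)/6 = 7/12.
Left endpoints: 3, 43/12, 25/6, 4.75, 16/3, 71/12.
f(3) ≈ 20.0855, f(43/12) ≈ 35.9933, f(25/6) ≈ 64.5001, f(4.75) ≈ 115.5843, f(16/3) ≈ 207.1272, f(71/12) ≈ 371.1724.
Sum = Δx · [f(3) + f(43/12) + f(25/6) + ...].
Sum ≈ 475.1034.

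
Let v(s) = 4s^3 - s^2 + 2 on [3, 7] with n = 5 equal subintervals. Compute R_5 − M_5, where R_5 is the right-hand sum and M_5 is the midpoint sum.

R_5 = 2737.44.
M_5 = 2210.08.
R_5 − M_5 = 527.36.

527.36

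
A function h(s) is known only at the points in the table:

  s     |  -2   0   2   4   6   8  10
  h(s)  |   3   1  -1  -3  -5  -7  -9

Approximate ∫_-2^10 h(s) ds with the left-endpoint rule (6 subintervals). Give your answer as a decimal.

-24

Δs = 2.
Sum = 2·[3 + 1 + (-1) + (-3) + (-5) + (-7)] = -24.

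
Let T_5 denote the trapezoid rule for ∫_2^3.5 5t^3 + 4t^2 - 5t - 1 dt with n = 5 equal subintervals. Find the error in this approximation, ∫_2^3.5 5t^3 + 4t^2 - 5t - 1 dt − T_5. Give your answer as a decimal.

Exact integral: ∫_2^3.5 f(t) dt = 191.953125.
T_5 = 192.97125.
Error = 191.953125 − 192.97125 = -1.018125.

-1.018125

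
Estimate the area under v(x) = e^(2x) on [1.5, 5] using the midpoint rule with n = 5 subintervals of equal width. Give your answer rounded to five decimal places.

Δx = (5 − 1.5)/5 = 0.7.
Midpoints: 1.85, 2.55, 3.25, 3.95, 4.65.
v(1.85) ≈ 40.44730, v(2.55) ≈ 164.02191, v(3.25) ≈ 665.14163, v(3.95) ≈ 2697.28233, v(4.65) ≈ 10938.01921.
Sum = Δx · [v(1.85) + v(2.55) + v(3.25) + v(3.95) + v(4.65)].
Sum ≈ 10153.43867.

10153.43867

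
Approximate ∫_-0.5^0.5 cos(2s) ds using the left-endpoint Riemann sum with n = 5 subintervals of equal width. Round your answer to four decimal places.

Δs = (0.5 − (-0.5))/5 = 0.2.
Left endpoints: -0.5, -0.3, -0.1, 0.1, 0.3.
f(-0.5) ≈ 0.5403, f(-0.3) ≈ 0.8253, f(-0.1) ≈ 0.9801, f(0.1) ≈ 0.9801, f(0.3) ≈ 0.8253.
Sum = Δs · [f(-0.5) + f(-0.3) + f(-0.1) + f(0.1) + f(0.3)].
Sum ≈ 0.8302.

0.8302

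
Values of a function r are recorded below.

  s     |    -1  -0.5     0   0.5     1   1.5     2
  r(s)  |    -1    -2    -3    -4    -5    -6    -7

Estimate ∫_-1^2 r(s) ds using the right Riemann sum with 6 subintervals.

Δs = 0.5.
Sum = 0.5·[(-2) + (-3) + (-4) + (-5) + (-6) + (-7)] = -13.5.

-13.5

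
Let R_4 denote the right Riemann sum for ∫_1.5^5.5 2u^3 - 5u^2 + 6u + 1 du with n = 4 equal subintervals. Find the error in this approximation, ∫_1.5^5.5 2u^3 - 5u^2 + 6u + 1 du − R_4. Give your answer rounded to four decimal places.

-115.6667

Exact integral: ∫_1.5^5.5 f(u) du ≈ 271.333333.
R_4 = 387.
Error ≈ 271.333333 − 387 ≈ -115.6667.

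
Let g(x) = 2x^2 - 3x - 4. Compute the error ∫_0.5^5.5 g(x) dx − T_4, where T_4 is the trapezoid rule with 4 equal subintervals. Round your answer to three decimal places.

-2.604

Exact integral: ∫_0.5^5.5 g(x) dx ≈ 45.83333.
T_4 = 48.4375.
Error ≈ 45.83333 − 48.4375 ≈ -2.604.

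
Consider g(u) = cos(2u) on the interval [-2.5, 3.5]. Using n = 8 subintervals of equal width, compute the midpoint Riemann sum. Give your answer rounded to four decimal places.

Δu = (3.5 − (-2.5))/8 = 0.75.
Midpoints: -2.125, -1.375, -0.625, 0.125, 0.875, 1.625, 2.375, 3.125.
g(-2.125) ≈ -0.4461, g(-1.375) ≈ -0.9243, g(-0.625) ≈ 0.3153, g(0.125) ≈ 0.9689, g(0.875) ≈ -0.1782, g(1.625) ≈ -0.9941, g(2.375) ≈ 0.0376, g(3.125) ≈ 0.9994.
Sum = Δu · [g(-2.125) + g(-1.375) + g(-0.625) + ...].
Sum ≈ -0.1661.

-0.1661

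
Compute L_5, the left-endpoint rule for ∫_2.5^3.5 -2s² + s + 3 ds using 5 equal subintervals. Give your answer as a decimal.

-11.08

Δs = (3.5 − 2.5)/5 = 0.2.
Left endpoints: 2.5, 2.7, 2.9, 3.1, 3.3.
f(2.5) = -7, f(2.7) = -8.88, f(2.9) = -10.92, f(3.1) = -13.12, f(3.3) = -15.48.
Sum = Δs · [f(2.5) + f(2.7) + f(2.9) + f(3.1) + f(3.3)].
Sum = -11.08.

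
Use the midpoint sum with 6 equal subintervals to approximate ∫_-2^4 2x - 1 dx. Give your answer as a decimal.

6

Δx = (4 − (-2))/6 = 1.
Midpoints: -1.5, -0.5, 0.5, 1.5, 2.5, 3.5.
f(-1.5) = -4, f(-0.5) = -2, f(0.5) = 0, f(1.5) = 2, f(2.5) = 4, f(3.5) = 6.
Sum = Δx · [f(-1.5) + f(-0.5) + f(0.5) + ...].
Sum = 6.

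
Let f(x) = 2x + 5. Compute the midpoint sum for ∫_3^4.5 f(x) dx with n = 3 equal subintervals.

18.75

Δx = (4.5 − 3)/3 = 0.5.
Midpoints: 3.25, 3.75, 4.25.
f(3.25) = 11.5, f(3.75) = 12.5, f(4.25) = 13.5.
Sum = Δx · [f(3.25) + f(3.75) + f(4.25)].
Sum = 18.75.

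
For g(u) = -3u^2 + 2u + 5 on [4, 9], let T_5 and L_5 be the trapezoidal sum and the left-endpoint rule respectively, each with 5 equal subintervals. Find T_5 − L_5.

-92.5

T_5 = -577.5.
L_5 = -485.
T_5 − L_5 = -92.5.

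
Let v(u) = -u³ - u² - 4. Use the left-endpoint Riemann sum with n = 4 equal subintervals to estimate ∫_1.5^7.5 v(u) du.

-631.5

Δu = (7.5 − 1.5)/4 = 1.5.
Left endpoints: 1.5, 3, 4.5, 6.
v(1.5) = -9.625, v(3) = -40, v(4.5) = -115.375, v(6) = -256.
Sum = Δu · [v(1.5) + v(3) + v(4.5) + v(6)].
Sum = -631.5.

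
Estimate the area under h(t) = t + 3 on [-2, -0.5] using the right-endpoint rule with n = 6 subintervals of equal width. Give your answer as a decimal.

Δt = (-0.5 − (-2))/6 = 0.25.
Right endpoints: -1.75, -1.5, -1.25, -1, -0.75, -0.5.
h(-1.75) = 1.25, h(-1.5) = 1.5, h(-1.25) = 1.75, h(-1) = 2, h(-0.75) = 2.25, h(-0.5) = 2.5.
Sum = Δt · [h(-1.75) + h(-1.5) + h(-1.25) + ...].
Sum = 2.8125.

2.8125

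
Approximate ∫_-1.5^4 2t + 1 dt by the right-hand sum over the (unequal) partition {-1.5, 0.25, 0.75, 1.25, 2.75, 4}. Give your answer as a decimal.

26.625

Subinterval widths: 1.75, 0.5, 0.5, 1.5, 1.25.
Right endpoints: 0.25, 0.75, 1.25, 2.75, 4.
f(0.25) = 1.5, f(0.75) = 2.5, f(1.25) = 3.5, f(2.75) = 6.5, f(4) = 9.
Sum = Σ Δt_i · f(t_i).
Sum = 26.625.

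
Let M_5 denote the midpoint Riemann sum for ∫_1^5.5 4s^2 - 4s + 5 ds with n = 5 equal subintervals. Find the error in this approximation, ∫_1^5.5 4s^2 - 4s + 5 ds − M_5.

Exact integral: ∫_1^5.5 f(s) ds = 184.5.
M_5 = 183.285.
Error = 184.5 − 183.285 = 1.215.

1.215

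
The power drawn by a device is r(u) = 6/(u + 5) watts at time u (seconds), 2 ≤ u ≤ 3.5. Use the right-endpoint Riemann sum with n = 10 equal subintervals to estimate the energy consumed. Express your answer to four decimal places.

1.1537

Δu = (3.5 − 2)/10 = 0.15.
Right endpoints: 2.15, 2.3, 2.45, 2.6, 2.75, 2.9, 3.05, 3.2, 3.35, 3.5.
r(2.15) = 120/143, r(2.3) = 60/73, r(2.45) = 120/149, r(2.6) = 15/19, r(2.75) = 24/31, r(2.9) = 60/79, r(3.05) = 120/161, r(3.2) = 30/41, r(3.35) = 120/167, r(3.5) = 12/17.
Sum = Δu · [r(2.15) + r(2.3) + r(2.45) + ...].
Sum ≈ 1.1537.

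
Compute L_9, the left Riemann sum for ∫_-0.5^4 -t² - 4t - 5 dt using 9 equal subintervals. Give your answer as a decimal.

Δt = (4 − (-0.5))/9 = 0.5.
Left endpoints: -0.5, 0, 0.5, 1, 1.5, 2, 2.5, 3, 3.5.
f(-0.5) = -3.25, f(0) = -5, f(0.5) = -7.25, f(1) = -10, f(1.5) = -13.25, f(2) = -17, f(2.5) = -21.25, f(3) = -26, f(3.5) = -31.25.
Sum = Δt · [f(-0.5) + f(0) + f(0.5) + ...].
Sum = -67.125.

-67.125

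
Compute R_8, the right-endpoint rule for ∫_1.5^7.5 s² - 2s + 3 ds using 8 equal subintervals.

119.8125

Δs = (7.5 − 1.5)/8 = 0.75.
Right endpoints: 2.25, 3, 3.75, 4.5, 5.25, 6, 6.75, 7.5.
f(2.25) = 3.5625, f(3) = 6, f(3.75) = 9.5625, f(4.5) = 14.25, f(5.25) = 20.0625, f(6) = 27, f(6.75) = 35.0625, f(7.5) = 44.25.
Sum = Δs · [f(2.25) + f(3) + f(3.75) + ...].
Sum = 119.8125.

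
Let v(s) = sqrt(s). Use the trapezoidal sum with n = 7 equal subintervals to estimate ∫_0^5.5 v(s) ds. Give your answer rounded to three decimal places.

Δs = (5.5 − 0)/7 = 11/14.
v(0) ≈ 0.000, v(11/14) ≈ 0.886, v(11/7) ≈ 1.254, v(33/14) ≈ 1.535, v(22/7) ≈ 1.773, v(55/14) ≈ 1.982, v(33/7) ≈ 2.171, v(5.5) ≈ 2.345.
T_7 = (Δs/2)·[v(s_0) + 2v(s_1) + ... + 2v(s_{6}) + v(s_7)].
Sum ≈ 8.465.

8.465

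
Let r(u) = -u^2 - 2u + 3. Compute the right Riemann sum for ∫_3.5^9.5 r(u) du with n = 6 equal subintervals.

-377.5

Δu = (9.5 − 3.5)/6 = 1.
Right endpoints: 4.5, 5.5, 6.5, 7.5, 8.5, 9.5.
r(4.5) = -26.25, r(5.5) = -38.25, r(6.5) = -52.25, r(7.5) = -68.25, r(8.5) = -86.25, r(9.5) = -106.25.
Sum = Δu · [r(4.5) + r(5.5) + r(6.5) + ...].
Sum = -377.5.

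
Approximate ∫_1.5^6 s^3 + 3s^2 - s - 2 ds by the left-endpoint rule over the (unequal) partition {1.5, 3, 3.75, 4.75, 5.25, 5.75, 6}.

400.37109375

Subinterval widths: 1.5, 0.75, 1, 0.5, 0.5, 0.25.
Left endpoints: 1.5, 3, 3.75, 4.75, 5.25, 5.75.
f(1.5) = 6.625, f(3) = 49, f(3.75) = 89.171875, f(4.75) = 168.109375, f(5.25) = 220.140625, f(5.75) = 281.546875.
Sum = Σ Δs_i · f(s_i).
Sum = 400.37109375.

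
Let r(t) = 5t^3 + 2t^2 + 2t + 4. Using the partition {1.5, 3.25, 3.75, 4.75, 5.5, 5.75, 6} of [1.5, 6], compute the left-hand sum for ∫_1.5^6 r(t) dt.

1385.3359375

Subinterval widths: 1.75, 0.5, 1, 0.75, 0.25, 0.25.
Left endpoints: 1.5, 3.25, 3.75, 4.75, 5.5, 5.75.
r(1.5) = 28.375, r(3.25) = 203.265625, r(3.75) = 303.296875, r(4.75) = 594.484375, r(5.5) = 907.375, r(5.75) = 1032.171875.
Sum = Σ Δt_i · r(t_i).
Sum = 1385.3359375.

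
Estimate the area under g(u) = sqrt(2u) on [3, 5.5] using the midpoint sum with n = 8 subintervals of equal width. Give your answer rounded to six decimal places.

Δu = (5.5 − 3)/8 = 0.3125.
Midpoints: 3.15625, 3.46875, 3.78125, 4.09375, 4.40625, 4.71875, 5.03125, 5.34375.
g(3.15625) ≈ 2.512469, g(3.46875) ≈ 2.633913, g(3.78125) ≈ 2.750000, g(4.09375) ≈ 2.861381, g(4.40625) ≈ 2.968586, g(4.71875) ≈ 3.072051, g(5.03125) ≈ 3.172144, g(5.34375) ≈ 3.269174.
Sum = Δu · [g(3.15625) + g(3.46875) + g(3.78125) + ...].
Sum ≈ 7.262412.

7.262412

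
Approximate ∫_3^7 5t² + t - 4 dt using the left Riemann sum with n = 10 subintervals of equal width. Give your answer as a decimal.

490.4

Δt = (7 − 3)/10 = 0.4.
Left endpoints: 3, 3.4, 3.8, 4.2, 4.6, 5, 5.4, 5.8, 6.2, 6.6.
f(3) = 44, f(3.4) = 57.2, f(3.8) = 72, f(4.2) = 88.4, f(4.6) = 106.4, f(5) = 126, f(5.4) = 147.2, f(5.8) = 170, f(6.2) = 194.4, f(6.6) = 220.4.
Sum = Δt · [f(3) + f(3.4) + f(3.8) + ...].
Sum = 490.4.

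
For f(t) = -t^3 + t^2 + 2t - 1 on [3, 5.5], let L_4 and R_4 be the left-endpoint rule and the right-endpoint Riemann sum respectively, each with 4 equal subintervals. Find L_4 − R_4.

70.703125

L_4 ≈ -109.86816.
R_4 ≈ -180.57129.
L_4 − R_4 = 70.703125.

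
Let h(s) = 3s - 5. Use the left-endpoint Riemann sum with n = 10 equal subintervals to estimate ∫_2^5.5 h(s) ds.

Δs = (5.5 − 2)/10 = 0.35.
Left endpoints: 2, 2.35, 2.7, 3.05, 3.4, 3.75, 4.1, 4.45, 4.8, 5.15.
h(2) = 1, h(2.35) = 2.05, h(2.7) = 3.1, h(3.05) = 4.15, h(3.4) = 5.2, h(3.75) = 6.25, h(4.1) = 7.3, h(4.45) = 8.35, h(4.8) = 9.4, h(5.15) = 10.45.
Sum = Δs · [h(2) + h(2.35) + h(2.7) + ...].
Sum = 20.0375.

20.0375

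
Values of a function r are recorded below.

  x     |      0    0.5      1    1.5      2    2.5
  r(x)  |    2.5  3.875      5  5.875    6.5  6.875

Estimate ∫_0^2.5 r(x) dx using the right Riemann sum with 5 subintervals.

Δx = 0.5.
Sum = 0.5·[3.875 + 5 + 5.875 + 6.5 + 6.875] = 14.0625.

14.0625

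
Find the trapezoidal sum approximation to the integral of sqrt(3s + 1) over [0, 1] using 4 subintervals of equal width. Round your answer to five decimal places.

1.55170

Δs = (1 − 0)/4 = 0.25.
f(0) ≈ 1.00000, f(0.25) ≈ 1.32288, f(0.5) ≈ 1.58114, f(0.75) ≈ 1.80278, f(1) ≈ 2.00000.
T_4 = (Δs/2)·[f(s_0) + 2f(s_1) + 2f(s_2) + 2f(s_3) + f(s_4)].
Sum ≈ 1.55170.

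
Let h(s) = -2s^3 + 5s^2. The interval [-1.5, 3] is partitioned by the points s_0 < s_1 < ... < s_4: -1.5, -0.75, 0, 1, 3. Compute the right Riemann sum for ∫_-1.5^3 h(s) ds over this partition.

-12.2578125

Subinterval widths: 0.75, 0.75, 1, 2.
Right endpoints: -0.75, 0, 1, 3.
h(-0.75) = 3.65625, h(0) = 0, h(1) = 3, h(3) = -9.
Sum = Σ Δs_i · h(s_i).
Sum = -12.2578125.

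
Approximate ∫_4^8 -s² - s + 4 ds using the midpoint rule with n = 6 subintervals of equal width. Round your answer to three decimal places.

Δs = (8 − 4)/6 = 2/3.
Midpoints: 13/3, 5, 17/3, 19/3, 7, 23/3.
f(13/3) = -172/9, f(5) = -26, f(17/3) = -304/9, f(19/3) = -382/9, f(7) = -52, f(23/3) = -562/9.
Sum = Δs · [f(13/3) + f(5) + f(17/3) + ...].
Sum ≈ -157.185.

-157.185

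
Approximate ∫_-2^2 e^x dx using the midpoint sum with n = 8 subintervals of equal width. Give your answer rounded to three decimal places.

Δx = (2 − (-2))/8 = 0.5.
Midpoints: -1.75, -1.25, -0.75, -0.25, 0.25, 0.75, 1.25, 1.75.
f(-1.75) ≈ 0.174, f(-1.25) ≈ 0.287, f(-0.75) ≈ 0.472, f(-0.25) ≈ 0.779, f(0.25) ≈ 1.284, f(0.75) ≈ 2.117, f(1.25) ≈ 3.490, f(1.75) ≈ 5.755.
Sum = Δx · [f(-1.75) + f(-1.25) + f(-0.75) + ...].
Sum ≈ 7.179.

7.179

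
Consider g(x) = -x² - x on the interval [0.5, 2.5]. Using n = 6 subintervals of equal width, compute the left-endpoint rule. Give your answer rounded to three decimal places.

Δx = (2.5 − 0.5)/6 = 1/3.
Left endpoints: 0.5, 5/6, 7/6, 1.5, 11/6, 13/6.
g(0.5) = -0.75, g(5/6) = -55/36, g(7/6) = -91/36, g(1.5) = -3.75, g(11/6) = -187/36, g(13/6) = -247/36.
Sum = Δx · [g(0.5) + g(5/6) + g(7/6) + ...].
Sum ≈ -6.870.

-6.870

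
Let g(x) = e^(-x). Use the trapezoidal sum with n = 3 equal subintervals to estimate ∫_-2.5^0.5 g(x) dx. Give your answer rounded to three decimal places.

Δx = (0.5 − (-2.5))/3 = 1.
g(-2.5) ≈ 12.182, g(-1.5) ≈ 4.482, g(-0.5) ≈ 1.649, g(0.5) ≈ 0.607.
T_3 = (Δx/2)·[g(x_0) + 2g(x_1) + 2g(x_2) + g(x_3)].
Sum ≈ 12.525.

12.525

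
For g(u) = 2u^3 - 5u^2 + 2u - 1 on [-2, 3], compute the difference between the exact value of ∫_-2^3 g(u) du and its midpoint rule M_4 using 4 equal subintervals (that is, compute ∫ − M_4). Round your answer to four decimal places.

-1.3021

Exact integral: ∫_-2^3 g(u) du ≈ -25.833333.
M_4 = -24.53125.
Error ≈ -25.833333 − (-24.53125) ≈ -1.3021.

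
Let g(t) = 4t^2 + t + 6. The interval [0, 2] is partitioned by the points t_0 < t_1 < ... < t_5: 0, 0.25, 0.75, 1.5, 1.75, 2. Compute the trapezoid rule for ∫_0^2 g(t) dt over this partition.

25.0625

Subinterval widths: 0.25, 0.5, 0.75, 0.25, 0.25.
g(0) = 6, g(0.25) = 6.5, g(0.75) = 9, g(1.5) = 16.5, g(1.75) = 20, g(2) = 24.
On each subinterval the trapezoid contributes (Δt_i/2)·[g(t_{i-1}) + g(t_i)].
Sum = 25.0625.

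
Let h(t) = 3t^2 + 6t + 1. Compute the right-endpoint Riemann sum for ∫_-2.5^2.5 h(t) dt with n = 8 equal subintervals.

46.6015625

Δt = (2.5 − (-2.5))/8 = 0.625.
Right endpoints: -1.875, -1.25, -0.625, 0, 0.625, 1.25, 1.875, 2.5.
h(-1.875) = 0.296875, h(-1.25) = -1.8125, h(-0.625) = -1.578125, h(0) = 1, h(0.625) = 5.921875, h(1.25) = 13.1875, h(1.875) = 22.796875, h(2.5) = 34.75.
Sum = Δt · [h(-1.875) + h(-1.25) + h(-0.625) + ...].
Sum = 46.6015625.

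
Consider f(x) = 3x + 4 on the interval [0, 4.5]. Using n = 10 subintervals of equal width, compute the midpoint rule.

Δx = (4.5 − 0)/10 = 0.45.
Midpoints: 0.225, 0.675, 1.125, 1.575, 2.025, 2.475, 2.925, 3.375, 3.825, 4.275.
f(0.225) = 4.675, f(0.675) = 6.025, f(1.125) = 7.375, f(1.575) = 8.725, f(2.025) = 10.075, f(2.475) = 11.425, f(2.925) = 12.775, f(3.375) = 14.125, f(3.825) = 15.475, f(4.275) = 16.825.
Sum = Δx · [f(0.225) + f(0.675) + f(1.125) + ...].
Sum = 48.375.

48.375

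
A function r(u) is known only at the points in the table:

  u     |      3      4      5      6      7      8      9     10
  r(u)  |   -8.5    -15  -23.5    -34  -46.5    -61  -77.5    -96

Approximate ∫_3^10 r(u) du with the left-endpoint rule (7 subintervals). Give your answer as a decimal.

-266

Δu = 1.
Sum = 1·[(-8.5) + (-15) + (-23.5) + (-34) + (-46.5) + (-61) + (-77.5)] = -266.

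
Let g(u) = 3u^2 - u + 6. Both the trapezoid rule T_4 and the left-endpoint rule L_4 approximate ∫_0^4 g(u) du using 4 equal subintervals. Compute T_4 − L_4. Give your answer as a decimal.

22

T_4 = 82.
L_4 = 60.
T_4 − L_4 = 22.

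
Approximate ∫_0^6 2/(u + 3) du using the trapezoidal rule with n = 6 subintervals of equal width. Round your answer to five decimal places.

Δu = (6 − 0)/6 = 1.
f(0) = 2/3, f(1) = 0.5, f(2) = 0.4, f(3) = 1/3, f(4) = 2/7, f(5) = 0.25, f(6) = 2/9.
T_6 = (Δu/2)·[f(u_0) + 2f(u_1) + ... + 2f(u_{5}) + f(u_6)].
Sum ≈ 2.21349.

2.21349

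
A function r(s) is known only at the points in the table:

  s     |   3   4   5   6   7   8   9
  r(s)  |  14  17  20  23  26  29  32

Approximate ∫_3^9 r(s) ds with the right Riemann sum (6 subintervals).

147

Δs = 1.
Sum = 1·[17 + 20 + 23 + 26 + 29 + 32] = 147.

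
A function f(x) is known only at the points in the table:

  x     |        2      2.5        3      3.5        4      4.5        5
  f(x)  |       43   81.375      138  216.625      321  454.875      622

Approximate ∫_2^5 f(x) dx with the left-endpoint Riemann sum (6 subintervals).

Δx = 0.5.
Sum = 0.5·[43 + 81.375 + 138 + 216.625 + 321 + 454.875] = 627.4375.

627.4375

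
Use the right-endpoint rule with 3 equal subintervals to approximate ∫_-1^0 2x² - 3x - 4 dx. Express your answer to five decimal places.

-2.62963

Δx = (0 − (-1))/3 = 1/3.
Right endpoints: -2/3, -1/3, 0.
f(-2/3) = -10/9, f(-1/3) = -25/9, f(0) = -4.
Sum = Δx · [f(-2/3) + f(-1/3) + f(0)].
Sum ≈ -2.62963.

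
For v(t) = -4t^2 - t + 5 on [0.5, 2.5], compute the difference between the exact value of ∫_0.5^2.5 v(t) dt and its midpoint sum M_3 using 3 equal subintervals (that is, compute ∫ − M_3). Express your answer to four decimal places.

Exact integral: ∫_0.5^2.5 v(t) dt ≈ -13.666667.
M_3 ≈ -13.370370.
Error ≈ -13.666667 − (-13.370370) ≈ -0.2963.

-0.2963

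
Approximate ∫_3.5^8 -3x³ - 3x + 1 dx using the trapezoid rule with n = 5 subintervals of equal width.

Δx = (8 − 3.5)/5 = 0.9.
f(3.5) = -138.125, f(4.4) = -267.752, f(5.3) = -461.531, f(6.2) = -732.584, f(7.1) = -1094.033, f(8) = -1559.
T_5 = (Δx/2)·[f(x_0) + 2f(x_1) + ... + 2f(x_{4}) + f(x_5)].
Sum = -3064.01625.

-3064.01625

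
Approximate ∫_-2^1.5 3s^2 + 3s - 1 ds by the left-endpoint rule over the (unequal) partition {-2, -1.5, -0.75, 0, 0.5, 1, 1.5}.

4.890625

Subinterval widths: 0.5, 0.75, 0.75, 0.5, 0.5, 0.5.
Left endpoints: -2, -1.5, -0.75, 0, 0.5, 1.
f(-2) = 5, f(-1.5) = 1.25, f(-0.75) = -1.5625, f(0) = -1, f(0.5) = 1.25, f(1) = 5.
Sum = Σ Δs_i · f(s_i).
Sum = 4.890625.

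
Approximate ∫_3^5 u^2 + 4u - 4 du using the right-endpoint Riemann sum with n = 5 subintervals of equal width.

61.52

Δu = (5 − 3)/5 = 0.4.
Right endpoints: 3.4, 3.8, 4.2, 4.6, 5.
f(3.4) = 21.16, f(3.8) = 25.64, f(4.2) = 30.44, f(4.6) = 35.56, f(5) = 41.
Sum = Δu · [f(3.4) + f(3.8) + f(4.2) + f(4.6) + f(5)].
Sum = 61.52.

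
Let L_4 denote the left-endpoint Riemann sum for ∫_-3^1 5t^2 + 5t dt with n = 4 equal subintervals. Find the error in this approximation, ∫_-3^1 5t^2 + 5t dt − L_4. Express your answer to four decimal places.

Exact integral: ∫_-3^1 f(t) dt ≈ 26.666667.
L_4 = 40.
Error ≈ 26.666667 − 40 ≈ -13.3333.

-13.3333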